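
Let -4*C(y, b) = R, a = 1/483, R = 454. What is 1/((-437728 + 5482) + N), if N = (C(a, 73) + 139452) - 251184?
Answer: -2/1088183 ≈ -1.8379e-6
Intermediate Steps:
a = 1/483 ≈ 0.0020704
C(y, b) = -227/2 (C(y, b) = -¼*454 = -227/2)
N = -223691/2 (N = (-227/2 + 139452) - 251184 = 278677/2 - 251184 = -223691/2 ≈ -1.1185e+5)
1/((-437728 + 5482) + N) = 1/((-437728 + 5482) - 223691/2) = 1/(-432246 - 223691/2) = 1/(-1088183/2) = -2/1088183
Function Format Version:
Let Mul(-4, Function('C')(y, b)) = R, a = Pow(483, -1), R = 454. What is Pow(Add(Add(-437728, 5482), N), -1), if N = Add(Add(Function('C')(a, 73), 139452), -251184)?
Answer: Rational(-2, 1088183) ≈ -1.8379e-6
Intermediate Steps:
a = Rational(1, 483) ≈ 0.0020704
Function('C')(y, b) = Rational(-227, 2) (Function('C')(y, b) = Mul(Rational(-1, 4), 454) = Rational(-227, 2))
N = Rational(-223691, 2) (N = Add(Add(Rational(-227, 2), 139452), -251184) = Add(Rational(278677, 2), -251184) = Rational(-223691, 2) ≈ -1.1185e+5)
Pow(Add(Add(-437728, 5482), N), -1) = Pow(Add(Add(-437728, 5482), Rational(-223691, 2)), -1) = Pow(Add(-432246, Rational(-223691, 2)), -1) = Pow(Rational(-1088183, 2), -1) = Rational(-2, 1088183)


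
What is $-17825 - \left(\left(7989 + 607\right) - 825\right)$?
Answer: $-25596$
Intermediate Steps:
$-17825 - \left(\left(7989 + 607\right) - 825\right) = -17825 - \left(8596 - 825\right) = -17825 - 7771 = -25596$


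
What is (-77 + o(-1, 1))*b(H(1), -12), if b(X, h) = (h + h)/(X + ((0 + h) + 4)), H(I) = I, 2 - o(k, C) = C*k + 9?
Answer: -1992/7 ≈ -284.57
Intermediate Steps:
o(k, C) = -7 - C*k (o(k, C) = 2 - (C*k + 9) = 2 - (9 + C*k) = 2 + (-9 - C*k) = -7 - C*k)
b(X, h) = 2*h/(4 + X + h) (b(X, h) = (2*h)/(X + (h + 4)) = (2*h)/(X + (4 + h)) = (2*h)/(4 + X + h) = 2*h/(4 + X + h))
(-77 + o(-1, 1))*b(H(1), -12) = (-77 + (-7 - 1*1*(-1)))*(2*(-12)/(4 + 1 - 12)) = (-77 + (-7 + 1))*(2*(-12)/(-7)) = (-77 - 6)*(2*(-12)*(-⅐)) = -83*24/7 = -1992/7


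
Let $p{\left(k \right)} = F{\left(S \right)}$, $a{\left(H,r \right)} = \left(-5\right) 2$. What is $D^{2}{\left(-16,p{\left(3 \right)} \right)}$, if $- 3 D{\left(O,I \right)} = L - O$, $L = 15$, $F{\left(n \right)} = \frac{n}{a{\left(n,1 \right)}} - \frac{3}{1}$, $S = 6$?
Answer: $\frac{961}{9} \approx 106.78$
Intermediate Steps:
$a{\left(H,r \right)} = -10$
$F{\left(n \right)} = -3 - \frac{n}{10}$ ($F{\left(n \right)} = \frac{n}{-10} - \frac{3}{1} = n \left(- \frac{1}{10}\right) - 3 = - \frac{n}{10} - 3 = -3 - \frac{n}{10}$)
$p{\left(k \right)} = - \frac{18}{5}$ ($p{\left(k \right)} = -3 - \frac{3}{5} = - \frac{18}{5}$)
$D{\left(O,I \right)} = -5 + \frac{O}{3}$ ($D{\left(O,I \right)} = - \frac{15 - O}{3} = -5 + \frac{O}{3}$)
$D^{2}{\left(-16,p{\left(3 \right)} \right)} = \left(-5 + \frac{1}{3} \left(-16\right)\right)^{2} = \left(-5 - \frac{16}{3}\right)^{2} = \left(- \frac{31}{3}\right)^{2} = \frac{961}{9}$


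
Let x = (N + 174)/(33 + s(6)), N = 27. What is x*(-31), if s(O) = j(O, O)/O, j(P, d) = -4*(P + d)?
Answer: -6231/25 ≈ -249.24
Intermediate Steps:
j(P, d) = -4*P - 4*d
s(O) = -8 (s(O) = (-4*O - 4*O)/O = (-8*O)/O = -8)
x = 201/25 (x = (27 + 174)/(33 - 8) = 201/25 ≈ 8.0400)
x*(-31) = (201/25)*(-31) = -6231/25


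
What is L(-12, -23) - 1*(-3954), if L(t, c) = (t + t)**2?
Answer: 4530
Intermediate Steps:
L(t, c) = 4*t**2 (L(t, c) = (2*t)**2 = 4*t**2)
L(-12, -23) - 1*(-3954) = 4*(-12)**2 - 1*(-3954) = 4*144 + 3954 = 576 + 3954 = 4530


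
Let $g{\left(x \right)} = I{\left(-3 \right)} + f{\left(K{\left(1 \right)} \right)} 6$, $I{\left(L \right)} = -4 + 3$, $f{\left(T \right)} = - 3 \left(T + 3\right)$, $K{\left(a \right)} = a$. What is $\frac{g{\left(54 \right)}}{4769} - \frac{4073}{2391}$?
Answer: $- \frac{19598680}{11402679} \approx -1.7188$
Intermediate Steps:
$f{\left(T \right)} = -9 - 3 T$ ($f{\left(T \right)} = - 3 \left(3 + T\right) = -9 - 3 T$)
$I{\left(L \right)} = -1$
$g{\left(x \right)} = -73$ ($g{\left(x \right)} = -1 + \left(-9 - 3\right) 6 = -1 - 72 = -73$)
$\frac{g{\left(54 \right)}}{4769} - \frac{4073}{2391} = - \frac{73}{4769} - \frac{4073}{2391} = - \frac{19598680}{11402679}$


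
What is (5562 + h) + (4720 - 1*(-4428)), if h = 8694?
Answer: 23404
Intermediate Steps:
(5562 + h) + (4720 - 1*(-4428)) = (5562 + 8694) + (4720 - 1*(-4428)) = 14256 + (4720 + 4428) = 14256 + 9148 = 23404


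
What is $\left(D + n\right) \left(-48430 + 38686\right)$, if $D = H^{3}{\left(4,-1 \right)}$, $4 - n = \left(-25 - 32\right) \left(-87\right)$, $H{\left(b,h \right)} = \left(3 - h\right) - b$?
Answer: $48281520$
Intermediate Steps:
$H{\left(b,h \right)} = 3 - b - h$
$n = -4955$ ($n = 4 - \left(-25 - 32\right) \left(-87\right) = 4 - \left(-57\right) \left(-87\right) = 4 - 4959 = -4955$)
$D = 0$ ($D = \left(3 - 4 - -1\right)^{3} = \left(3 - 4 + 1\right)^{3} = 0^{3} = 0$)
$\left(D + n\right) \left(-48430 + 38686\right) = \left(0 - 4955\right) \left(-48430 + 38686\right) = \left(-4955\right) \left(-9744\right) = 48281520$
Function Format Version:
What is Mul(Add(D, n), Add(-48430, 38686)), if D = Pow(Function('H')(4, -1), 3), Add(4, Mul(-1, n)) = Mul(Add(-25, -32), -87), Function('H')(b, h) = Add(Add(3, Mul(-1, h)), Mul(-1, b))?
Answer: 48281520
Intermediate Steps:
Function('H')(b, h) = Add(3, Mul(-1, b), Mul(-1, h))
n = -4955 (n = Add(4, Mul(-1, Mul(Add(-25, -32), -87))) = Add(4, Mul(-1, Mul(-57, -87))) = Add(4, Mul(-1, 4959)) = Add(4, -4959) = -4955)
D = 0 (D = Pow(Add(3, Mul(-1, 4), Mul(-1, -1)), 3) = Pow(Add(3, -4, 1), 3) = Pow(0, 3) = 0)
Mul(Add(D, n), Add(-48430, 38686)) = Mul(Add(0, -4955), Add(-48430, 38686)) = Mul(-4955, -9744) = 48281520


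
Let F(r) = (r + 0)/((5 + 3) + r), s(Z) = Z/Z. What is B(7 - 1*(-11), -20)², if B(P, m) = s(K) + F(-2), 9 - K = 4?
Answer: 4/9 ≈ 0.44444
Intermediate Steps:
K = 5 (K = 9 - 1*4 = 9 - 4 = 5)
s(Z) = 1
F(r) = r/(8 + r)
B(P, m) = ⅔ (B(P, m) = 1 - 2/(8 - 2) = 1 - 2/6 = 1 - 2*⅙ = 1 - ⅓ = ⅔)
B(7 - 1*(-11), -20)² = (⅔)² = 4/9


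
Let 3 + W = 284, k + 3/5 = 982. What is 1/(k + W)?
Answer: 5/6312 ≈ 0.00079214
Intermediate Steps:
k = 4907/5 (k = -3/5 + 982 = 4907/5 ≈ 981.40)
W = 281 (W = -3 + 284 = 281)
1/(k + W) = 1/(4907/5 + 281) = 1/(6312/5) = 5/6312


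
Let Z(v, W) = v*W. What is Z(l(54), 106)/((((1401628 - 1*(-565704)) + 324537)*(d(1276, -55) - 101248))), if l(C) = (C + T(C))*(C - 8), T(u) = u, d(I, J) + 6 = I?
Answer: -87768/38189413147 ≈ -2.2982e-6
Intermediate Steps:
d(I, J) = -6 + I
l(C) = 2*C*(-8 + C) (l(C) = (C + C)*(C - 8) = (2*C)*(-8 + C) = 2*C*(-8 + C))
Z(v, W) = W*v
Z(l(54), 106)/((((1401628 - 1*(-565704)) + 324537)*(d(1276, -55) - 101248))) = (106*(2*54*(-8 + 54)))/((((1401628 - 1*(-565704)) + 324537)*((-6 + 1276) - 101248))) = (106*(2*54*46))/((((1401628 + 565704) + 324537)*(1270 - 101248))) = (106*4968)/(((1967332 + 324537)*(-99978))) = 526608/((2291869*(-99978))) = 526608/(-229136478882) = 526608*(-1/229136478882) = -87768/38189413147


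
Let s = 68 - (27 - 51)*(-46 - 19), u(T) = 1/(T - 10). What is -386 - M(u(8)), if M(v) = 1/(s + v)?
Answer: -1152208/2985 ≈ -386.00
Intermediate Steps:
u(T) = 1/(-10 + T)
s = -1492 (s = 68 - (-24)*(-65) = 68 - 1*1560 = 68 - 1560 = -1492)
M(v) = 1/(-1492 + v)
-386 - M(u(8)) = -386 - 1/(-1492 + 1/(-10 + 8)) = -386 - 1/(-1492 + 1/(-2)) = -386 - 1/(-1492 - ½) = -386 - 1/(-2985/2) = -386 - 1*(-2/2985) = -386 + 2/2985 = -1152208/2985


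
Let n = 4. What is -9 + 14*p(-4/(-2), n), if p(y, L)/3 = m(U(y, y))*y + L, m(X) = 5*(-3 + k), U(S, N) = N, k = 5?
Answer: 999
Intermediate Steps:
m(X) = 10 (m(X) = 5*(-3 + 5) = 5*2 = 10)
p(y, L) = 3*L + 30*y (p(y, L) = 3*(10*y + L) = 3*(L + 10*y) = 3*L + 30*y)
-9 + 14*p(-4/(-2), n) = -9 + 14*(3*4 + 30*(-4/(-2))) = -9 + 14*(12 + 30*(-4*(-1/2))) = -9 + 14*(12 + 30*2) = -9 + 14*(12 + 60) = -9 + 14*72 = -9 + 1008 = 999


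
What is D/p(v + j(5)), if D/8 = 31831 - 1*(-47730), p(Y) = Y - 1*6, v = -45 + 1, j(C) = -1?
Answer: -636488/51 ≈ -12480.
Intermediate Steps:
v = -44
p(Y) = -6 + Y (p(Y) = Y - 6 = -6 + Y)
D = 636488 (D = 8*(31831 - 1*(-47730)) = 8*(31831 + 47730) = 8*79561 = 636488)
D/p(v + j(5)) = 636488/(-6 + (-44 - 1)) = 636488/(-6 - 45) = 636488/(-51) = 636488*(-1/51) = -636488/51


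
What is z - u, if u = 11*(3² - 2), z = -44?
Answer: -121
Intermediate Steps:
u = 77 (u = 11*(9 - 2) = 11*7 = 77)
z - u = -44 - 1*77 = -44 - 77 = -121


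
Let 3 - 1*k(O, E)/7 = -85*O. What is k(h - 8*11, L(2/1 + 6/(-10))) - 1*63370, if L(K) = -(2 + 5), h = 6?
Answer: -112139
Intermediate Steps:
L(K) = -7 (L(K) = -1*7 = -7)
k(O, E) = 21 + 595*O (k(O, E) = 21 - (-595)*O = 21 + 595*O)
k(h - 8*11, L(2/1 + 6/(-10))) - 1*63370 = (21 + 595*(6 - 8*11)) - 1*63370 = (21 + 595*(6 - 88)) - 63370 = (21 + 595*(-82)) - 63370 = (21 - 48790) - 63370 = -48769 - 63370 = -112139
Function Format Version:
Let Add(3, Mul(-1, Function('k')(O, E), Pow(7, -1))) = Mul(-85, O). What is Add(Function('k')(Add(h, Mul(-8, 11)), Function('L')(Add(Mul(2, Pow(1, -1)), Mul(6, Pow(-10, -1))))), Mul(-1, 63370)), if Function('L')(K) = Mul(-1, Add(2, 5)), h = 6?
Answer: -112139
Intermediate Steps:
Function('L')(K) = -7 (Function('L')(K) = Mul(-1, 7) = -7)
Function('k')(O, E) = Add(21, Mul(595, O)) (Function('k')(O, E) = Add(21, Mul(-7, Mul(-85, O))) = Add(21, Mul(595, O)))
Add(Function('k')(Add(h, Mul(-8, 11)), Function('L')(Add(Mul(2, Pow(1, -1)), Mul(6, Pow(-10, -1))))), Mul(-1, 63370)) = Add(Add(21, Mul(595, Add(6, Mul(-8, 11)))), Mul(-1, 63370)) = Add(Add(21, Mul(595, Add(6, -88))), -63370) = Add(Add(21, Mul(595, -82)), -63370) = Add(Add(21, -48790), -63370) = Add(-48769, -63370) = -112139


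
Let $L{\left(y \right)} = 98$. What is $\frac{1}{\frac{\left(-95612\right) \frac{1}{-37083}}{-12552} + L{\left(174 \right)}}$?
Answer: $\frac{116366454}{11403888589} \approx 0.010204$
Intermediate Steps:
$\frac{1}{\frac{\left(-95612\right) \frac{1}{-37083}}{-12552} + L{\left(174 \right)}} = \frac{1}{\frac{\left(-95612\right) \frac{1}{-37083}}{-12552} + 98} = \frac{1}{\left(-95612\right) \left(- \frac{1}{37083}\right) \left(- \frac{1}{12552}\right) + 98} = \frac{1}{\frac{95612}{37083} \left(- \frac{1}{12552}\right) + 98} = \frac{1}{- \frac{23903}{116366454} + 98} = \frac{1}{\frac{11403888589}{116366454}} = \frac{116366454}{11403888589}$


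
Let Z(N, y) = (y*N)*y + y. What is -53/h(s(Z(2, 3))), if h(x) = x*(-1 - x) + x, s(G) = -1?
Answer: 53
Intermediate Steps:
Z(N, y) = y + N*y² (Z(N, y) = (N*y)*y + y = N*y² + y = y + N*y²)
h(x) = x + x*(-1 - x)
-53/h(s(Z(2, 3))) = -53/((-1*(-1)²)) = -53/((-1*1)) = -53/(-1) = -53*(-1) = 53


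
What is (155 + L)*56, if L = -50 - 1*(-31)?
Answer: 7616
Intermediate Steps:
L = -19 (L = -50 + 31 = -19)
(155 + L)*56 = (155 - 19)*56 = 136*56 = 7616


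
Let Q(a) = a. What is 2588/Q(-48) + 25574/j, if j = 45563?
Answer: -29172373/546756 ≈ -53.355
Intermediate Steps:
2588/Q(-48) + 25574/j = 2588/(-48) + 25574/45563 = 2588*(-1/48) + 25574*(1/45563) = -647/12 + 25574/45563 = -29172373/546756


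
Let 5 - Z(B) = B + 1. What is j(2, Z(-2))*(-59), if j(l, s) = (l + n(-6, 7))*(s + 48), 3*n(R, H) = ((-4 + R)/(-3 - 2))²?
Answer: -10620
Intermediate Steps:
Z(B) = 4 - B (Z(B) = 5 - (B + 1) = 5 - (1 + B) = 5 + (-1 - B) = 4 - B)
n(R, H) = (⅘ - R/5)²/3 (n(R, H) = ((-4 + R)/(-3 - 2))²/3 = ((-4 + R)/(-5))²/3 = ((-4 + R)*(-⅕))²/3 = (⅘ - R/5)²/3)
j(l, s) = (48 + s)*(4/3 + l) (j(l, s) = (l + (-4 - 6)²/75)*(s + 48) = (l + (1/75)*(-10)²)*(48 + s) = (l + (1/75)*100)*(48 + s) = (l + 4/3)*(48 + s) = (4/3 + l)*(48 + s) = (48 + s)*(4/3 + l))
j(2, Z(-2))*(-59) = (64 + 48*2 + 4*(4 - 1*(-2))/3 + 2*(4 - 1*(-2)))*(-59) = (64 + 96 + 4*(4 + 2)/3 + 2*(4 + 2))*(-59) = (64 + 96 + (4/3)*6 + 2*6)*(-59) = (64 + 96 + 8 + 12)*(-59) = 180*(-59) = -10620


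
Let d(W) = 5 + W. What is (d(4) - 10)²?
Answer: 1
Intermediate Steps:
(d(4) - 10)² = ((5 + 4) - 10)² = (9 - 10)² = (-1)² = 1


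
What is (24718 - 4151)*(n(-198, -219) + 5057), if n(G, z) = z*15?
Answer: 36444724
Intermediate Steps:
n(G, z) = 15*z
(24718 - 4151)*(n(-198, -219) + 5057) = (24718 - 4151)*(15*(-219) + 5057) = 20567*(-3285 + 5057) = 20567*1772 = 36444724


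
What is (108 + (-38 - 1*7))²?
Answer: 3969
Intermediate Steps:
(108 + (-38 - 1*7))² = (108 + (-38 - 7))² = (108 - 45)² = 63² = 3969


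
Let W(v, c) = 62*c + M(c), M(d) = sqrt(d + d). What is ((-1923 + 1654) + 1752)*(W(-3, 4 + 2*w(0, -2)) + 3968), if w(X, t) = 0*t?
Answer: 6252328 + 2966*sqrt(2) ≈ 6.2565e+6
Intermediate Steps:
w(X, t) = 0
M(d) = sqrt(2)*sqrt(d) (M(d) = sqrt(2*d) = sqrt(2)*sqrt(d))
W(v, c) = 62*c + sqrt(2)*sqrt(c)
((-1923 + 1654) + 1752)*(W(-3, 4 + 2*w(0, -2)) + 3968) = ((-1923 + 1654) + 1752)*((62*(4 + 2*0) + sqrt(2)*sqrt(4 + 2*0)) + 3968) = (-269 + 1752)*((62*(4 + 0) + sqrt(2)*sqrt(4 + 0)) + 3968) = 1483*((62*4 + sqrt(2)*sqrt(4)) + 3968) = 1483*((248 + sqrt(2)*2) + 3968) = 1483*((248 + 2*sqrt(2)) + 3968) = 1483*(4216 + 2*sqrt(2)) = 6252328 + 2966*sqrt(2)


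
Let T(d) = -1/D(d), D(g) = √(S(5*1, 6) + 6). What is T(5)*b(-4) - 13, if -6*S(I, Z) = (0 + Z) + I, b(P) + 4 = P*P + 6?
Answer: -13 - 18*√6/5 ≈ -21.818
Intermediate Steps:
b(P) = 2 + P² (b(P) = -4 + (P*P + 6) = -4 + (P² + 6) = -4 + (6 + P²) = 2 + P²)
S(I, Z) = -I/6 - Z/6 (S(I, Z) = -((0 + Z) + I)/6 = -(Z + I)/6 = -(I + Z)/6 = -I/6 - Z/6)
D(g) = 5*√6/6 (D(g) = √((-5/6 - ⅙*6) + 6) = √((-⅙*5 - 1) + 6) = √((-⅚ - 1) + 6) = √(-11/6 + 6) = √(25/6) = 5*√6/6)
T(d) = -√6/5 (T(d) = -1/(5*√6/6) = -√6/5)
T(5)*b(-4) - 13 = (-√6/5)*(2 + (-4)²) - 13 = (-√6/5)*(2 + 16) - 13 = -√6/5*18 - 13 = -18*√6/5 - 13 = -13 - 18*√6/5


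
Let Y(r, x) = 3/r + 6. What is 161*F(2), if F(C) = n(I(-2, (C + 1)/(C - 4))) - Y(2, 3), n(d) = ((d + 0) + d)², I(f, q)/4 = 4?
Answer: 327313/2 ≈ 1.6366e+5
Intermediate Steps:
I(f, q) = 16 (I(f, q) = 4*4 = 16)
Y(r, x) = 6 + 3/r
n(d) = 4*d² (n(d) = (d + d)² = (2*d)² = 4*d²)
F(C) = 2033/2 (F(C) = 4*16² - (6 + 3/2) = 4*256 - (6 + 3*(½)) = 1024 - (6 + 3/2) = 1024 - 1*15/2 = 1024 - 15/2 = 2033/2)
161*F(2) = 161*(2033/2) = 327313/2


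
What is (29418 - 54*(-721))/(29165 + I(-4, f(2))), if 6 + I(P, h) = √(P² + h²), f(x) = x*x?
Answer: 1993075968/850247249 - 273408*√2/850247249 ≈ 2.3437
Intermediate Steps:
f(x) = x²
I(P, h) = -6 + √(P² + h²)
(29418 - 54*(-721))/(29165 + I(-4, f(2))) = (29418 - 54*(-721))/(29165 + (-6 + √((-4)² + (2²)²))) = (29418 + 38934)/(29165 + (-6 + √(16 + 4²))) = 68352/(29165 + (-6 + √(16 + 16))) = 68352/(29165 + (-6 + √32)) = 68352/(29165 + (-6 + 4*√2)) = 68352/(29159 + 4*√2)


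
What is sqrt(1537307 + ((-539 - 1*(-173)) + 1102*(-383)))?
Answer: 15*sqrt(4955) ≈ 1055.9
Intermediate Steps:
sqrt(1537307 + ((-539 - 1*(-173)) + 1102*(-383))) = sqrt(1537307 + ((-539 + 173) - 422066)) = sqrt(1537307 + (-366 - 422066)) = sqrt(1537307 - 422432) = sqrt(1114875) = 15*sqrt(4955)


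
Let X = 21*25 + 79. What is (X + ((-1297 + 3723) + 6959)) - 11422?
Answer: -1433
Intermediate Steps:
X = 604 (X = 525 + 79 = 604)
(X + ((-1297 + 3723) + 6959)) - 11422 = (604 + ((-1297 + 3723) + 6959)) - 11422 = (604 + (2426 + 6959)) - 11422 = (604 + 9385) - 11422 = 9989 - 11422 = -1433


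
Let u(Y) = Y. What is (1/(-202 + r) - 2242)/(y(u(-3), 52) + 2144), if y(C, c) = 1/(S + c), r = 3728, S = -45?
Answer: -18445679/17640578 ≈ -1.0456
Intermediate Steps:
y(C, c) = 1/(-45 + c)
(1/(-202 + r) - 2242)/(y(u(-3), 52) + 2144) = (1/(-202 + 3728) - 2242)/(1/(-45 + 52) + 2144) = (1/3526 - 2242)/(1/7 + 2144) = (1/3526 - 2242)/(⅐ + 2144) = -7905291/(3526*15009/7) = -7905291/3526*7/15009 = -18445679/17640578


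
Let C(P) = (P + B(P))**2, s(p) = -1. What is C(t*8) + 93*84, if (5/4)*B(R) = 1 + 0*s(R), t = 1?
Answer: 197236/25 ≈ 7889.4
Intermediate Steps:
B(R) = 4/5 (B(R) = 4*(1 + 0*(-1))/5 = 4*(1 + 0)/5 = (4/5)*1 = 4/5)
C(P) = (4/5 + P)**2 (C(P) = (P + 4/5)**2 = (4/5 + P)**2)
C(t*8) + 93*84 = (4 + 5*(1*8))**2/25 + 93*84 = (4 + 5*8)**2/25 + 7812 = (4 + 40)**2/25 + 7812 = (1/25)*44**2 + 7812 = (1/25)*1936 + 7812 = 1936/25 + 7812 = 197236/25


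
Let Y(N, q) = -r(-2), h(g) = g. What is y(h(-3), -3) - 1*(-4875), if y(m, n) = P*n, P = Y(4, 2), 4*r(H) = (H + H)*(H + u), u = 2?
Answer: 4875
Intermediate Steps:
r(H) = H*(2 + H)/2 (r(H) = ((H + H)*(H + 2))/4 = ((2*H)*(2 + H))/4 = (2*H*(2 + H))/4 = H*(2 + H)/2)
Y(N, q) = 0 (Y(N, q) = -(-2)*(2 - 2)/2 = -(-2)*0/2 = -1*0 = 0)
P = 0
y(m, n) = 0 (y(m, n) = 0*n = 0)
y(h(-3), -3) - 1*(-4875) = 0 - 1*(-4875) = 0 + 4875 = 4875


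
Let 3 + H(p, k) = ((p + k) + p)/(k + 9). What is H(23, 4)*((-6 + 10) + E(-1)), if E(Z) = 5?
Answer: 99/13 ≈ 7.6154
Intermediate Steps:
H(p, k) = -3 + (k + 2*p)/(9 + k) (H(p, k) = -3 + ((p + k) + p)/(k + 9) = -3 + ((k + p) + p)/(9 + k) = -3 + (k + 2*p)/(9 + k))
H(23, 4)*((-6 + 10) + E(-1)) = ((-27 - 2*4 + 2*23)/(9 + 4))*((-6 + 10) + 5) = ((-27 - 8 + 46)/13)*(4 + 5) = ((1/13)*11)*9 = (11/13)*9 = 99/13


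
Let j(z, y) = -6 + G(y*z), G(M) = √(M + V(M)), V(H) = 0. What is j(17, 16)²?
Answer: 308 - 48*√17 ≈ 110.09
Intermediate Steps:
G(M) = √M (G(M) = √(M + 0) = √M)
j(z, y) = -6 + √(y*z)
j(17, 16)² = (-6 + √(16*17))² = (-6 + √272)² = (-6 + 4*√17)²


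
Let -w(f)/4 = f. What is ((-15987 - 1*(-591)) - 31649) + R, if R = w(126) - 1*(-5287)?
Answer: -42262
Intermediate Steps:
w(f) = -4*f
R = 4783 (R = -4*126 - 1*(-5287) = -504 + 5287 = 4783)
((-15987 - 1*(-591)) - 31649) + R = ((-15987 - 1*(-591)) - 31649) + 4783 = ((-15987 + 591) - 31649) + 4783 = (-15396 - 31649) + 4783 = -47045 + 4783 = -42262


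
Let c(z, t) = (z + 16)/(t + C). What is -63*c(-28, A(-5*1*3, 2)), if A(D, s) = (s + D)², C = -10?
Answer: 252/53 ≈ 4.7547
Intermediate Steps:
A(D, s) = (D + s)²
c(z, t) = (16 + z)/(-10 + t) (c(z, t) = (z + 16)/(t - 10) = (16 + z)/(-10 + t))
-63*c(-28, A(-5*1*3, 2)) = -63*(16 - 28)/(-10 + (-5*1*3 + 2)²) = -63*-12/(-10 + (-5*3 + 2)²) = -63*-12/(-10 + (-15 + 2)²) = -63*-12/(-10 + (-13)²) = -63*-12/(-10 + 169) = -63*-12/159 = -63*(1/159)*(-12) = -63*(-4)/53 = -1*(-252/53) = 252/53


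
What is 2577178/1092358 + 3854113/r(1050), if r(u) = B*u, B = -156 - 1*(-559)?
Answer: 2650302019577/231115643850 ≈ 11.467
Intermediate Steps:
B = 403 (B = -156 + 559 = 403)
r(u) = 403*u
2577178/1092358 + 3854113/r(1050) = 2577178/1092358 + 3854113/((403*1050)) = 2577178*(1/1092358) + 3854113/423150 = 1288589/546179 + 3854113*(1/423150) = 1288589/546179 + 3854113/423150 = 2650302019577/231115643850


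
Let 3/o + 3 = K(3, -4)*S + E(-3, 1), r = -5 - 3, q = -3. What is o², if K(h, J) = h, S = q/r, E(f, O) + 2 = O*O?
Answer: 576/529 ≈ 1.0888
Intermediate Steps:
E(f, O) = -2 + O² (E(f, O) = -2 + O*O = -2 + O²)
r = -8
S = 3/8 (S = -3/(-8) = -3*(-⅛) = 3/8 ≈ 0.37500)
o = -24/23 (o = 3/(-3 + (3*(3/8) + (-2 + 1²))) = 3/(-3 + (9/8 + (-2 + 1))) = 3/(-3 + (9/8 - 1)) = 3/(-3 + ⅛) = 3/(-23/8) = 3*(-8/23) = -24/23 ≈ -1.0435)
o² = (-24/23)² = 576/529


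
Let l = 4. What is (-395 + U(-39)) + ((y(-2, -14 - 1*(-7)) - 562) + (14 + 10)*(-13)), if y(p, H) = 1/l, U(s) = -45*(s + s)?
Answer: 8965/4 ≈ 2241.3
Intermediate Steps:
U(s) = -90*s
y(p, H) = ¼ (y(p, H) = 1/4 = ¼)
(-395 + U(-39)) + ((y(-2, -14 - 1*(-7)) - 562) + (14 + 10)*(-13)) = (-395 - 90*(-39)) + ((¼ - 562) + (14 + 10)*(-13)) = (-395 + 3510) + (-2247/4 + 24*(-13)) = 3115 + (-2247/4 - 312) = 3115 - 3495/4 = 8965/4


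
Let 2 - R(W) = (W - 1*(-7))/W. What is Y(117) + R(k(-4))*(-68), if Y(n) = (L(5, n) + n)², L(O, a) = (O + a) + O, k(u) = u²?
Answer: 237991/4 ≈ 59498.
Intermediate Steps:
R(W) = 2 - (7 + W)/W (R(W) = 2 - (W - 1*(-7))/W = 2 - (W + 7)/W = 2 - (7 + W)/W)
L(O, a) = a + 2*O
Y(n) = (10 + 2*n)² (Y(n) = ((n + 2*5) + n)² = ((n + 10) + n)² = ((10 + n) + n)² = (10 + 2*n)²)
Y(117) + R(k(-4))*(-68) = 4*(5 + 117)² + ((-7 + (-4)²)/((-4)²))*(-68) = 4*122² + ((-7 + 16)/16)*(-68) = 4*14884 + ((1/16)*9)*(-68) = 59536 + (9/16)*(-68) = 59536 - 153/4 = 237991/4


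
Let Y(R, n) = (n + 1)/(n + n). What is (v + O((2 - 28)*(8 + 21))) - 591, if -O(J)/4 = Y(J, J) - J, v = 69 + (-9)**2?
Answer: -1304042/377 ≈ -3459.0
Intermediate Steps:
Y(R, n) = (1 + n)/(2*n) (Y(R, n) = (1 + n)/((2*n)) = (1 + n)*(1/(2*n)) = (1 + n)/(2*n))
v = 150 (v = 69 + 81 = 150)
O(J) = 4*J - 2*(1 + J)/J (O(J) = -4*((1 + J)/(2*J) - J) = -4*(-J + (1 + J)/(2*J)) = 4*J - 2*(1 + J)/J)
(v + O((2 - 28)*(8 + 21))) - 591 = (150 + (-2 - 2*1/((2 - 28)*(8 + 21)) + 4*((2 - 28)*(8 + 21)))) - 591 = (150 + (-2 - 2/((-26*29)) + 4*(-26*29))) - 591 = (150 + (-2 - 2/(-754) + 4*(-754))) - 591 = (150 + (-2 - 2*(-1/754) - 3016)) - 591 = (150 + (-2 + 1/377 - 3016)) - 591 = (150 - 1137785/377) - 591 = -1081235/377 - 591 = -1304042/377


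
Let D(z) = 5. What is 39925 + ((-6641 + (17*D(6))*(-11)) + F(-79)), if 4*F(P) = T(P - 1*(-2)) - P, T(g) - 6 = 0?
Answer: 129481/4 ≈ 32370.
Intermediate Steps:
T(g) = 6 (T(g) = 6 + 0 = 6)
F(P) = 3/2 - P/4 (F(P) = (6 - P)/4 = 3/2 - P/4)
39925 + ((-6641 + (17*D(6))*(-11)) + F(-79)) = 39925 + ((-6641 + (17*5)*(-11)) + (3/2 - 1/4*(-79))) = 39925 + ((-6641 + 85*(-11)) + (3/2 + 79/4)) = 39925 + ((-6641 - 935) + 85/4) = 39925 + (-7576 + 85/4) = 39925 - 30219/4 = 129481/4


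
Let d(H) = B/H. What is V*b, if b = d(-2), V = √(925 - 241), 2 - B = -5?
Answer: -21*√19 ≈ -91.537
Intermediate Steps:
B = 7 (B = 2 - 1*(-5) = 2 + 5 = 7)
V = 6*√19 (V = √684 = 6*√19 ≈ 26.153)
d(H) = 7/H
b = -7/2 (b = 7/(-2) = 7*(-½) = -7/2 ≈ -3.5000)
V*b = (6*√19)*(-7/2) = -21*√19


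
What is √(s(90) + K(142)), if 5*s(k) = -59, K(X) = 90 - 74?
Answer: √105/5 ≈ 2.0494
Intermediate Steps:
K(X) = 16
s(k) = -59/5 (s(k) = (⅕)*(-59) = -59/5)
√(s(90) + K(142)) = √(-59/5 + 16) = √(21/5) = √105/5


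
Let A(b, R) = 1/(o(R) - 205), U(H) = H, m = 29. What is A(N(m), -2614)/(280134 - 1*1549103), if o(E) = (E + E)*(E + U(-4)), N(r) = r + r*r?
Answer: -1/17367996743331 ≈ -5.7577e-14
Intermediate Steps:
N(r) = r + r**2
o(E) = 2*E*(-4 + E) (o(E) = (E + E)*(E - 4) = (2*E)*(-4 + E) = 2*E*(-4 + E))
A(b, R) = 1/(-205 + 2*R*(-4 + R)) (A(b, R) = 1/(2*R*(-4 + R) - 205) = 1/(-205 + 2*R*(-4 + R)))
A(N(m), -2614)/(280134 - 1*1549103) = 1/((-205 + 2*(-2614)*(-4 - 2614))*(280134 - 1*1549103)) = 1/((-205 + 2*(-2614)*(-2618))*(280134 - 1549103)) = 1/((-205 + 13686904)*(-1268969)) = -1/1268969/13686699 = (1/13686699)*(-1/1268969) = -1/17367996743331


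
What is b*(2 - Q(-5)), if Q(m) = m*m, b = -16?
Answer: 368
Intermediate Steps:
Q(m) = m**2
b*(2 - Q(-5)) = -16*(2 - 1*(-5)**2) = -16*(2 - 1*25) = -16*(2 - 25) = -16*(-23) = 368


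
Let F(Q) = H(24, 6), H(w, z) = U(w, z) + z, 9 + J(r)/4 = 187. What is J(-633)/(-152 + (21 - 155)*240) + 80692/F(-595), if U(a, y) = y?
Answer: 81478480/12117 ≈ 6724.3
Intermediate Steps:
J(r) = 712 (J(r) = -36 + 4*187 = -36 + 748 = 712)
H(w, z) = 2*z (H(w, z) = z + z = 2*z)
F(Q) = 12 (F(Q) = 2*6 = 12)
J(-633)/(-152 + (21 - 155)*240) + 80692/F(-595) = 712/(-152 + (21 - 155)*240) + 80692/12 = 712/(-152 - 134*240) + 80692*(1/12) = 712/(-152 - 32160) + 20173/3 = 712/(-32312) + 20173/3 = 712*(-1/32312) + 20173/3 = -89/4039 + 20173/3 = 81478480/12117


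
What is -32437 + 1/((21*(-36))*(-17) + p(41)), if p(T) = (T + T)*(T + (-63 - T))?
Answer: -249310781/7686 ≈ -32437.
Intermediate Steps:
p(T) = -126*T (p(T) = (2*T)*(-63) = -126*T)
-32437 + 1/((21*(-36))*(-17) + p(41)) = -32437 + 1/((21*(-36))*(-17) - 126*41) = -32437 + 1/(-756*(-17) - 5166) = -32437 + 1/(12852 - 5166) = -32437 + 1/7686 = -249310781/7686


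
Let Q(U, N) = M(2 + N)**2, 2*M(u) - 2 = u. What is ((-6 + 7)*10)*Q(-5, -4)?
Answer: 0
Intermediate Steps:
M(u) = 1 + u/2
Q(U, N) = (2 + N/2)**2 (Q(U, N) = (1 + (2 + N)/2)**2 = (1 + (1 + N/2))**2 = (2 + N/2)**2)
((-6 + 7)*10)*Q(-5, -4) = ((-6 + 7)*10)*((4 - 4)**2/4) = (1*10)*((1/4)*0**2) = 10*((1/4)*0) = 10*0 = 0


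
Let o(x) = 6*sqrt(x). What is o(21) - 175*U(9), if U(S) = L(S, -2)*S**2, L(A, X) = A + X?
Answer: -99225 + 6*sqrt(21) ≈ -99198.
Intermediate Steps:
U(S) = S**2*(-2 + S) (U(S) = (S - 2)*S**2 = (-2 + S)*S**2 = S**2*(-2 + S))
o(21) - 175*U(9) = 6*sqrt(21) - 175*9**2*(-2 + 9) = 6*sqrt(21) - 14175*7 = 6*sqrt(21) - 175*567 = 6*sqrt(21) - 99225 = -99225 + 6*sqrt(21)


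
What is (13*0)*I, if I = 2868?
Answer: 0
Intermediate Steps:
(13*0)*I = (13*0)*2868 = 0*2868 = 0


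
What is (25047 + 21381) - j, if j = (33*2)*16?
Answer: 45372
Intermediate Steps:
j = 1056 (j = 66*16 = 1056)
(25047 + 21381) - j = (25047 + 21381) - 1*1056 = 46428 - 1056 = 45372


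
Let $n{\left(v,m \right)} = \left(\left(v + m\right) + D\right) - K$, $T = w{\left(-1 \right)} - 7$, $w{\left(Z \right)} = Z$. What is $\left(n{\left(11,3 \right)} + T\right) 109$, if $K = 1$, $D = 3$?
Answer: $872$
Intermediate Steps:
$T = -8$ ($T = -1 - 7 = -8$)
$n{\left(v,m \right)} = 2 + m + v$ ($n{\left(v,m \right)} = \left(\left(v + m\right) + 3\right) - 1 = \left(\left(m + v\right) + 3\right) - 1 = \left(3 + m + v\right) - 1 = 2 + m + v$)
$\left(n{\left(11,3 \right)} + T\right) 109 = \left(\left(2 + 3 + 11\right) - 8\right) 109 = \left(16 - 8\right) 109 = 8 \cdot 109 = 872$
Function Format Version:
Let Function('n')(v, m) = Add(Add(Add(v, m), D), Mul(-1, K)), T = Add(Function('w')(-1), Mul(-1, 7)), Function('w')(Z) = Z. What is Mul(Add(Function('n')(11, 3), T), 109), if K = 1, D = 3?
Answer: 872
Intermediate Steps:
T = -8 (T = Add(-1, Mul(-1, 7)) = Add(-1, -7) = -8)
Function('n')(v, m) = Add(2, m, v) (Function('n')(v, m) = Add(Add(Add(v, m), 3), Mul(-1, 1)) = Add(Add(Add(m, v), 3), -1) = Add(Add(3, m, v), -1) = Add(2, m, v))
Mul(Add(Function('n')(11, 3), T), 109) = Mul(Add(Add(2, 3, 11), -8), 109) = Mul(Add(16, -8), 109) = Mul(8, 109) = 872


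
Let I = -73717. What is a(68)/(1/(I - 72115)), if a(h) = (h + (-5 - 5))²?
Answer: -490578848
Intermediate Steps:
a(h) = (-10 + h)² (a(h) = (h - 10)² = (-10 + h)²)
a(68)/(1/(I - 72115)) = (-10 + 68)²/(1/(-73717 - 72115)) = 58²/(1/(-145832)) = 3364/(-1/145832) = 3364*(-145832) = -490578848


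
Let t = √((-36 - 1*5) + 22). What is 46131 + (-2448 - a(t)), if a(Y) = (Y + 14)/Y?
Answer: 43682 + 14*I*√19/19 ≈ 43682.0 + 3.2118*I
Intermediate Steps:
t = I*√19 (t = √((-36 - 5) + 22) = √(-41 + 22) = √(-19) = I*√19 ≈ 4.3589*I)
a(Y) = (14 + Y)/Y
46131 + (-2448 - a(t)) = 46131 + (-2448 - (14 + I*√19)/(I*√19)) = 46131 + (-2448 - (-I*√19/19)*(14 + I*√19)) = 46131 + (-2448 - (-1)*I*√19*(14 + I*√19)/19) = 46131 + (-2448 + I*√19*(14 + I*√19)/19) = 43683 + I*√19*(14 + I*√19)/19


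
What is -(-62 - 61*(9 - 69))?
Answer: -3598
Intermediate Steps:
-(-62 - 61*(9 - 69)) = -(-62 - 61*(-60)) = -(-62 + 3660) = -1*3598 = -3598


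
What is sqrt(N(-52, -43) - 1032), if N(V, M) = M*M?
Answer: sqrt(817) ≈ 28.583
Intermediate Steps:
N(V, M) = M**2
sqrt(N(-52, -43) - 1032) = sqrt((-43)**2 - 1032) = sqrt(1849 - 1032) = sqrt(817)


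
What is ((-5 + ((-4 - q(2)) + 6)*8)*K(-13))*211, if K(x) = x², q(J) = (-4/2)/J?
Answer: 677521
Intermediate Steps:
q(J) = -2/J (q(J) = (-4*½)/J = -2/J)
((-5 + ((-4 - q(2)) + 6)*8)*K(-13))*211 = ((-5 + ((-4 - (-2)/2) + 6)*8)*(-13)²)*211 = ((-5 + ((-4 - (-2)/2) + 6)*8)*169)*211 = ((-5 + ((-4 - 1*(-1)) + 6)*8)*169)*211 = ((-5 + ((-4 + 1) + 6)*8)*169)*211 = ((-5 + (-3 + 6)*8)*169)*211 = ((-5 + 3*8)*169)*211 = ((-5 + 24)*169)*211 = (19*169)*211 = 3211*211 = 677521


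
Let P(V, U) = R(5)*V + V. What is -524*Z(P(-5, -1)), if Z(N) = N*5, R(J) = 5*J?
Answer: 340600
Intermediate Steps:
P(V, U) = 26*V (P(V, U) = (5*5)*V + V = 25*V + V = 26*V)
Z(N) = 5*N
-524*Z(P(-5, -1)) = -2620*26*(-5) = -2620*(-130) = -524*(-650) = 340600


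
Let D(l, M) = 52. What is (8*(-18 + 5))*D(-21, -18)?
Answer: -5408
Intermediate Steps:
(8*(-18 + 5))*D(-21, -18) = (8*(-18 + 5))*52 = (8*(-13))*52 = -104*52 = -5408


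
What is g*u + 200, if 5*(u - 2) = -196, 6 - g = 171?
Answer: 6338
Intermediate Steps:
g = -165 (g = 6 - 1*171 = 6 - 171 = -165)
u = -186/5 (u = 2 + (1/5)*(-196) = 2 - 196/5 = -186/5 ≈ -37.200)
g*u + 200 = -165*(-186/5) + 200 = 6138 + 200 = 6338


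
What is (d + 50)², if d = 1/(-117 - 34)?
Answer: 56987401/22801 ≈ 2499.3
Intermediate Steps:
d = -1/151 (d = 1/(-151) = -1/151 ≈ -0.0066225)
(d + 50)² = (-1/151 + 50)² = (7549/151)² = 56987401/22801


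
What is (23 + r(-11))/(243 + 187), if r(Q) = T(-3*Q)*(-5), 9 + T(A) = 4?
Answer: 24/215 ≈ 0.11163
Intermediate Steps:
T(A) = -5 (T(A) = -9 + 4 = -5)
r(Q) = 25 (r(Q) = -5*(-5) = 25)
(23 + r(-11))/(243 + 187) = (23 + 25)/(243 + 187) = 48/430 = 48*(1/430) = 24/215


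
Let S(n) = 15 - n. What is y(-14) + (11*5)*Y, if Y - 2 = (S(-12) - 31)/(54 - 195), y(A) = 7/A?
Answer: 31319/282 ≈ 111.06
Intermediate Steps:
Y = 286/141 (Y = 2 + ((15 - 1*(-12)) - 31)/(54 - 195) = 2 + ((15 + 12) - 31)/(-141) = 2 + (27 - 31)*(-1/141) = 2 - 4*(-1/141) = 2 + 4/141 = 286/141 ≈ 2.0284)
y(-14) + (11*5)*Y = 7/(-14) + (11*5)*(286/141) = 7*(-1/14) + 55*(286/141) = -½ + 15730/141 = 31319/282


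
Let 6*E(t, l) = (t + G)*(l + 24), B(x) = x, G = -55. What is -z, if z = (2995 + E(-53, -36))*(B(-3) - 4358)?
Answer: 14003171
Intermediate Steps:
E(t, l) = (-55 + t)*(24 + l)/6 (E(t, l) = ((t - 55)*(l + 24))/6 = ((-55 + t)*(24 + l))/6 = (-55 + t)*(24 + l)/6)
z = -14003171 (z = (2995 + (-220 + 4*(-53) - 55/6*(-36) + (⅙)*(-36)*(-53)))*(-3 - 4358) = (2995 + (-220 - 212 + 330 + 318))*(-4361) = (2995 + 216)*(-4361) = 3211*(-4361) = -14003171)
-z = -1*(-14003171) = 14003171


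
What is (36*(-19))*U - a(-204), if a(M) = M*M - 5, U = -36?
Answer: -16987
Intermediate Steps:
a(M) = -5 + M² (a(M) = M² - 5 = -5 + M²)
(36*(-19))*U - a(-204) = (36*(-19))*(-36) - (-5 + (-204)²) = -684*(-36) - (-5 + 41616) = 24624 - 1*41611 = 24624 - 41611 = -16987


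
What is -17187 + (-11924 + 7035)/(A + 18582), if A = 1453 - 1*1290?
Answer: -322175204/18745 ≈ -17187.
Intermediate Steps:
A = 163 (A = 1453 - 1290 = 163)
-17187 + (-11924 + 7035)/(A + 18582) = -17187 + (-11924 + 7035)/(163 + 18582) = -17187 - 4889/18745 = -322175204/18745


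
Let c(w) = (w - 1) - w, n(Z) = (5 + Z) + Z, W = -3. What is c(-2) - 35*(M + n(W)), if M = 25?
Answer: -841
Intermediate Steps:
n(Z) = 5 + 2*Z
c(w) = -1 (c(w) = (-1 + w) - w = -1)
c(-2) - 35*(M + n(W)) = -1 - 35*(25 + (5 + 2*(-3))) = -1 - 35*(25 + (5 - 6)) = -1 - 35*(25 - 1) = -1 - 35*24 = -1 - 840 = -841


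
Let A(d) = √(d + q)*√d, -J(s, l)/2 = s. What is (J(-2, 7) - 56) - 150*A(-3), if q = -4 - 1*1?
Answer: -52 + 300*√6 ≈ 682.85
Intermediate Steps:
q = -5 (q = -4 - 1 = -5)
J(s, l) = -2*s
A(d) = √d*√(-5 + d) (A(d) = √(d - 5)*√d = √(-5 + d)*√d = √d*√(-5 + d))
(J(-2, 7) - 56) - 150*A(-3) = (-2*(-2) - 56) - 150*√(-3)*√(-5 - 3) = (4 - 56) - 150*I*√3*√(-8) = -52 - 150*I*√3*2*I*√2 = -52 - (-300)*√6 = -52 + 300*√6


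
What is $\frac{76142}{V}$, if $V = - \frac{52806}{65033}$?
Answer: $- \frac{2475871343}{26403} \approx -93772.0$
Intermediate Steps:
$V = - \frac{52806}{65033}$ ($V = \left(-52806\right) \frac{1}{65033} = - \frac{52806}{65033} \approx -0.81199$)
$\frac{76142}{V} = \frac{76142}{- \frac{52806}{65033}} = 76142 \left(- \frac{65033}{52806}\right) = - \frac{2475871343}{26403}$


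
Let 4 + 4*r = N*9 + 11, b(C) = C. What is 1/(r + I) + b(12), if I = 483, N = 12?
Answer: 24568/2047 ≈ 12.002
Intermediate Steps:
r = 115/4 (r = -1 + (12*9 + 11)/4 = -1 + (108 + 11)/4 = -1 + (¼)*119 = -1 + 119/4 = 115/4 ≈ 28.750)
1/(r + I) + b(12) = 1/(115/4 + 483) + 12 = 1/(2047/4) + 12 = 4/2047 + 12 = 24568/2047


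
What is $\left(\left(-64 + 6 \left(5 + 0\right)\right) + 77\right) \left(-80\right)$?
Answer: $-3440$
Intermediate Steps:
$\left(\left(-64 + 6 \left(5 + 0\right)\right) + 77\right) \left(-80\right) = \left(\left(-64 + 6 \cdot 5\right) + 77\right) \left(-80\right) = \left(\left(-64 + 30\right) + 77\right) \left(-80\right) = \left(-34 + 77\right) \left(-80\right) = 43 \left(-80\right) = -3440$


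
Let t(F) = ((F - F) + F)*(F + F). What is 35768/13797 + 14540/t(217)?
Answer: 254940506/92812419 ≈ 2.7468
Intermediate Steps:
t(F) = 2*F² (t(F) = (0 + F)*(2*F) = F*(2*F) = 2*F²)
35768/13797 + 14540/t(217) = 35768/13797 + 14540/((2*217²)) = 35768*(1/13797) + 14540/((2*47089)) = 35768/13797 + 14540/94178 = 35768/13797 + 14540*(1/94178) = 35768/13797 + 7270/47089 = 254940506/92812419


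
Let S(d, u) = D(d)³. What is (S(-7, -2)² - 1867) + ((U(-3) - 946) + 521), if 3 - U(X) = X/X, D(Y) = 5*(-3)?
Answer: 11388335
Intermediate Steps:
D(Y) = -15
S(d, u) = -3375 (S(d, u) = (-15)³ = -3375)
U(X) = 2 (U(X) = 3 - X/X = 3 - 1*1 = 3 - 1 = 2)
(S(-7, -2)² - 1867) + ((U(-3) - 946) + 521) = ((-3375)² - 1867) + ((2 - 946) + 521) = (11390625 - 1867) + (-944 + 521) = 11388758 - 423 = 11388335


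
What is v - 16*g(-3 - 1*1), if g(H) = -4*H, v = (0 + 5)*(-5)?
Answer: -281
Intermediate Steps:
v = -25 (v = 5*(-5) = -25)
v - 16*g(-3 - 1*1) = -25 - (-64)*(-3 - 1*1) = -25 - (-64)*(-3 - 1) = -25 - (-64)*(-4) = -25 - 16*16 = -25 - 256 = -281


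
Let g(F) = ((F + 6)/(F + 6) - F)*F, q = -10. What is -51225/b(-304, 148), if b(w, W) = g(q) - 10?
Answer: 3415/8 ≈ 426.88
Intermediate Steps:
g(F) = F*(1 - F) (g(F) = ((6 + F)/(6 + F) - F)*F = (1 - F)*F = F*(1 - F))
b(w, W) = -120 (b(w, W) = -10*(1 - 1*(-10)) - 10 = -10*(1 + 10) - 10 = -10*11 - 10 = -110 - 10 = -120)
-51225/b(-304, 148) = -51225/(-120) = -51225*(-1/120) = 3415/8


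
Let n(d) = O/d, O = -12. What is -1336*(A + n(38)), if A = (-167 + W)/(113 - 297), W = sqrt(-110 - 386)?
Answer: -345523/437 + 668*I*sqrt(31)/23 ≈ -790.67 + 161.71*I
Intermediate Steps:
W = 4*I*sqrt(31) (W = sqrt(-496) = 4*I*sqrt(31) ≈ 22.271*I)
n(d) = -12/d
A = 167/184 - I*sqrt(31)/46 (A = (-167 + 4*I*sqrt(31))/(113 - 297) = (-167 + 4*I*sqrt(31))/(-184) = (-167 + 4*I*sqrt(31))*(-1/184) = 167/184 - I*sqrt(31)/46 ≈ 0.90761 - 0.12104*I)
-1336*(A + n(38)) = -1336*((167/184 - I*sqrt(31)/46) - 12/38) = -1336*((167/184 - I*sqrt(31)/46) - 12*1/38) = -1336*((167/184 - I*sqrt(31)/46) - 6/19) = -1336*(2069/3496 - I*sqrt(31)/46) = -345523/437 + 668*I*sqrt(31)/23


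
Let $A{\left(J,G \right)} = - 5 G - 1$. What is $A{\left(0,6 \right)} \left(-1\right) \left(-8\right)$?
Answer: $-248$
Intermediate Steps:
$A{\left(J,G \right)} = -1 - 5 G$
$A{\left(0,6 \right)} \left(-1\right) \left(-8\right) = \left(-1 - 30\right) \left(-1\right) \left(-8\right) = \left(-31\right) \left(-1\right) \left(-8\right) = 31 \left(-8\right) = -248$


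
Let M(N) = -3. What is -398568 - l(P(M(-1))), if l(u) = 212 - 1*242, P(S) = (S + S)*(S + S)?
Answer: -398538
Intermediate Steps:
P(S) = 4*S**2 (P(S) = (2*S)*(2*S) = 4*S**2)
l(u) = -30 (l(u) = 212 - 242 = -30)
-398568 - l(P(M(-1))) = -398568 - 1*(-30) = -398568 + 30 = -398538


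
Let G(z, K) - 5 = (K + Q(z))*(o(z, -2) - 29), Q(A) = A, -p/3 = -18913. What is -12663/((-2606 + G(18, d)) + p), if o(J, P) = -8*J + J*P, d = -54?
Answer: -4221/20554 ≈ -0.20536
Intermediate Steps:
p = 56739 (p = -3*(-18913) = 56739)
G(z, K) = 5 + (-29 - 10*z)*(K + z) (G(z, K) = 5 + (K + z)*(z*(-8 - 2) - 29) = 5 + (K + z)*(z*(-10) - 29) = 5 + (K + z)*(-10*z - 29) = 5 + (K + z)*(-29 - 10*z) = 5 + (-29 - 10*z)*(K + z))
-12663/((-2606 + G(18, d)) + p) = -12663/((-2606 + (5 - 29*(-54) - 29*18 - 10*18² - 10*(-54)*18)) + 56739) = -12663/((-2606 + (5 + 1566 - 522 - 10*324 + 9720)) + 56739) = -12663/((-2606 + (5 + 1566 - 522 - 3240 + 9720)) + 56739) = -12663/((-2606 + 7529) + 56739) = -12663/(4923 + 56739) = -12663/61662 = -12663*1/61662 = -4221/20554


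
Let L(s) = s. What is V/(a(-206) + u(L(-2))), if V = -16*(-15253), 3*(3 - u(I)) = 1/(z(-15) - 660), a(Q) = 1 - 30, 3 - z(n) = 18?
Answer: -494197200/52649 ≈ -9386.6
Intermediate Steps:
z(n) = -15 (z(n) = 3 - 1*18 = 3 - 18 = -15)
a(Q) = -29
u(I) = 6076/2025 (u(I) = 3 - 1/(3*(-15 - 660)) = 3 - ⅓/(-675) = 3 - ⅓*(-1/675) = 3 + 1/2025 = 6076/2025)
V = 244048
V/(a(-206) + u(L(-2))) = 244048/(-29 + 6076/2025) = 244048/(-52649/2025) = 244048*(-2025/52649) = -494197200/52649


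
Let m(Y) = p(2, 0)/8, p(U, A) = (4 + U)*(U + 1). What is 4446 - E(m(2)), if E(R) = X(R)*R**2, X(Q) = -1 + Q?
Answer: 284139/64 ≈ 4439.7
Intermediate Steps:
p(U, A) = (1 + U)*(4 + U) (p(U, A) = (4 + U)*(1 + U) = (1 + U)*(4 + U))
m(Y) = 9/4 (m(Y) = (4 + 2**2 + 5*2)/8 = (4 + 4 + 10)*(1/8) = 18*(1/8) = 9/4)
E(R) = R**2*(-1 + R) (E(R) = (-1 + R)*R**2 = R**2*(-1 + R))
4446 - E(m(2)) = 4446 - (9/4)**2*(-1 + 9/4) = 4446 - 81*5/(16*4) = 4446 - 1*405/64 = 4446 - 405/64 = 284139/64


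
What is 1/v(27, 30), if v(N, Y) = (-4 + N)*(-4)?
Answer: -1/92 ≈ -0.010870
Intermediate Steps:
v(N, Y) = 16 - 4*N
1/v(27, 30) = 1/(16 - 4*27) = 1/(16 - 108) = 1/(-92) = -1/92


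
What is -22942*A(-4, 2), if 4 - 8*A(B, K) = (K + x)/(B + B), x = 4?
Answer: -217949/16 ≈ -13622.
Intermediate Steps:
A(B, K) = ½ - (4 + K)/(16*B) (A(B, K) = ½ - (K + 4)/(8*(B + B)) = ½ - (4 + K)/(8*(2*B)) = ½ - (4 + K)*1/(2*B)/8 = ½ - (4 + K)/(16*B))
-22942*A(-4, 2) = -11471*(-4 - 1*2 + 8*(-4))/(8*(-4)) = -11471*(-1)*(-4 - 2 - 32)/(8*4) = -11471*(-1)*(-38)/(8*4) = -22942*19/32 = -217949/16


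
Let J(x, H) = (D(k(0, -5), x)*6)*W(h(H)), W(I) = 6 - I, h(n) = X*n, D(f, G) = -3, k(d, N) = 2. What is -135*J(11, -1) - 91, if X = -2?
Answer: 9629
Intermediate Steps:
h(n) = -2*n
J(x, H) = -108 - 36*H (J(x, H) = (-3*6)*(6 - (-2)*H) = -18*(6 + 2*H) = -108 - 36*H)
-135*J(11, -1) - 91 = -135*(-108 - 36*(-1)) - 91 = -135*(-108 + 36) - 91 = -135*(-72) - 91 = 9720 - 91 = 9629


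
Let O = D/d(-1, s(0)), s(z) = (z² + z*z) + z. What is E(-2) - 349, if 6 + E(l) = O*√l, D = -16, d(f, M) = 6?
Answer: -355 - 8*I*√2/3 ≈ -355.0 - 3.7712*I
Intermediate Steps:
s(z) = z + 2*z² (s(z) = (z² + z²) + z = 2*z² + z = z + 2*z²)
O = -8/3 (O = -16/6 = -16*⅙ = -8/3 ≈ -2.6667)
E(l) = -6 - 8*√l/3
E(-2) - 349 = (-6 - 8*I*√2/3) - 349 = -355 - 8*I*√2/3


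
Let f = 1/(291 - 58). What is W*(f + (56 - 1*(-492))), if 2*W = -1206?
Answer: -76994055/233 ≈ -3.3045e+5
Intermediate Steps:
f = 1/233 ≈ 0.0042918
W = -603 (W = (1/2)*(-1206) = -603)
W*(f + (56 - 1*(-492))) = -603*(1/233 + (56 - 1*(-492))) = -603*(1/233 + (56 + 492)) = -603*(1/233 + 548) = -603*127685/233 = -76994055/233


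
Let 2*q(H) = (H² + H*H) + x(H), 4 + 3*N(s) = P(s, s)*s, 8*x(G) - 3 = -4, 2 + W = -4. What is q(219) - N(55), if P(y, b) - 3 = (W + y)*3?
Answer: 2170189/48 ≈ 45212.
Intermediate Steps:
W = -6 (W = -2 - 4 = -6)
x(G) = -⅛ (x(G) = 3/8 + (⅛)*(-4) = 3/8 - ½ = -⅛)
P(y, b) = -15 + 3*y (P(y, b) = 3 + (-6 + y)*3 = 3 + (-18 + 3*y) = -15 + 3*y)
N(s) = -4/3 + s*(-15 + 3*s)/3 (N(s) = -4/3 + ((-15 + 3*s)*s)/3 = -4/3 + (s*(-15 + 3*s))/3 = -4/3 + s*(-15 + 3*s)/3)
q(H) = -1/16 + H² (q(H) = ((H² + H*H) - ⅛)/2 = ((H² + H²) - ⅛)/2 = (2*H² - ⅛)/2 = (-⅛ + 2*H²)/2 = -1/16 + H²)
q(219) - N(55) = (-1/16 + 219²) - (-4/3 + 55*(-5 + 55)) = (-1/16 + 47961) - (-4/3 + 55*50) = 767375/16 - (-4/3 + 2750) = 767375/16 - 1*8246/3 = 767375/16 - 8246/3 = 2170189/48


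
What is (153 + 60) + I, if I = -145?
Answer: 68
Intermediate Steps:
(153 + 60) + I = (153 + 60) - 145 = 213 - 145 = 68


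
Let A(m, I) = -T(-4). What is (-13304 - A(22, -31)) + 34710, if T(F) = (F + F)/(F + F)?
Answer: 21407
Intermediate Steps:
T(F) = 1 (T(F) = (2*F)/((2*F)) = (2*F)*(1/(2*F)) = 1)
A(m, I) = -1 (A(m, I) = -1*1 = -1)
(-13304 - A(22, -31)) + 34710 = (-13304 - 1*(-1)) + 34710 = (-13304 + 1) + 34710 = -13303 + 34710 = 21407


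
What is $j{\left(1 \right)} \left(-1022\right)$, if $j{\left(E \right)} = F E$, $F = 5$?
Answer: $-5110$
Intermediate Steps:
$j{\left(E \right)} = 5 E$
$j{\left(1 \right)} \left(-1022\right) = 5 \cdot 1 \left(-1022\right) = 5 \left(-1022\right) = -5110$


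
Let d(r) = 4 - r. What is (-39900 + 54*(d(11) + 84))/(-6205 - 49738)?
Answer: 35742/55943 ≈ 0.63890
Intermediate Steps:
(-39900 + 54*(d(11) + 84))/(-6205 - 49738) = (-39900 + 54*((4 - 1*11) + 84))/(-6205 - 49738) = (-39900 + 54*((4 - 11) + 84))/(-55943) = (-39900 + 54*(-7 + 84))*(-1/55943) = (-39900 + 54*77)*(-1/55943) = (-39900 + 4158)*(-1/55943) = -35742*(-1/55943) = 35742/55943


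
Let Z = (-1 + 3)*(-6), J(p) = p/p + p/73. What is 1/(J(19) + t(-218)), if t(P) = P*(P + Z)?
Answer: 73/3660312 ≈ 1.9944e-5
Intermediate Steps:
J(p) = 1 + p/73 (J(p) = 1 + p*(1/73) = 1 + p/73)
Z = -12 (Z = 2*(-6) = -12)
t(P) = P*(-12 + P) (t(P) = P*(P - 12) = P*(-12 + P))
1/(J(19) + t(-218)) = 1/((1 + (1/73)*19) - 218*(-12 - 218)) = 1/((1 + 19/73) - 218*(-230)) = 1/(92/73 + 50140) = 1/(3660312/73) = 73/3660312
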